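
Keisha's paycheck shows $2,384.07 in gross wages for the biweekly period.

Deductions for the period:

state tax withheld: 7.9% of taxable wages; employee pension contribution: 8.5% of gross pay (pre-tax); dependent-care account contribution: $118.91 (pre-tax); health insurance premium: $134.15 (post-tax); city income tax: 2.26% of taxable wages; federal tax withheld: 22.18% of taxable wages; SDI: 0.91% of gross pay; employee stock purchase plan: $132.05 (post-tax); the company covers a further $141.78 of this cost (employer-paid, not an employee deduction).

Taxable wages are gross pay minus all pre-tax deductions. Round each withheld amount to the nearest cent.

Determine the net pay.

$1,107.60

Dependent-care account contribution: $118.91
Employee pension contribution: $2,384.07 × 0.085 = $202.65
Pre-tax total = $118.91 + $202.65 = $321.56
Taxable wages = $2,384.07 − $321.56 = $2,062.51
Federal tax withheld: $2,062.51 × 0.2218 = $457.46
City income tax: $2,062.51 × 0.0226 = $46.61
State tax withheld: $2,062.51 × 0.079 = $162.94
SDI: $2,384.07 × 0.0091 = $21.70
Employee stock purchase plan: $132.05
Health insurance premium: $134.15
(Employer's $141.78 toward employee stock purchase plan is not withheld from the employee.)
Total deductions = $118.91 + $202.65 + $457.46 + $46.61 + $162.94 + $21.70 + $132.05 + $134.15 = $1,276.47
Net pay = $2,384.07 − $1,276.47 = $1,107.60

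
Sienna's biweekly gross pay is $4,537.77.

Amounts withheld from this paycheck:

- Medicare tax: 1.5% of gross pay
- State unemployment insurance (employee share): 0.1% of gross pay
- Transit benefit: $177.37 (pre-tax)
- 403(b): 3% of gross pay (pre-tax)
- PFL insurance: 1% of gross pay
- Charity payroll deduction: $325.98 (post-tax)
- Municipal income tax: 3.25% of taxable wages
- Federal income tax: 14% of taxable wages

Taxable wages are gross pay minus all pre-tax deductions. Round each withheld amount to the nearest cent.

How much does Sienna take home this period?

403(b): $4,537.77 × 0.03 = $136.13
Transit benefit: $177.37
Pre-tax total = $136.13 + $177.37 = $313.50
Taxable wages = $4,537.77 − $313.50 = $4,224.27
Federal income tax: $4,224.27 × 0.14 = $591.40
Municipal income tax: $4,224.27 × 0.0325 = $137.29
Medicare tax: $4,537.77 × 0.015 = $68.07
State unemployment insurance (employee share): $4,537.77 × 0.001 = $4.54
PFL insurance: $4,537.77 × 0.01 = $45.38
Charity payroll deduction: $325.98
Total deductions = $136.13 + $177.37 + $591.40 + $137.29 + $68.07 + $4.54 + $45.38 + $325.98 = $1,486.16
Net pay = $4,537.77 − $1,486.16 = $3,051.61

$3,051.61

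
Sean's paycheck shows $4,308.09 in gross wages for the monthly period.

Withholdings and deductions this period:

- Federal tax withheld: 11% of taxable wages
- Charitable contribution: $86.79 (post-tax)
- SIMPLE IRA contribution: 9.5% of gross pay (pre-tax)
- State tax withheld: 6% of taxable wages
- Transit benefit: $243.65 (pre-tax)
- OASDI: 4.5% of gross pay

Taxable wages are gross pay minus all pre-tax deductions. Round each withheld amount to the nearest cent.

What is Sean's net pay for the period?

Transit benefit: $243.65
SIMPLE IRA contribution: $4,308.09 × 0.095 = $409.27
Pre-tax total = $243.65 + $409.27 = $652.92
Taxable wages = $4,308.09 − $652.92 = $3,655.17
State tax withheld: $3,655.17 × 0.06 = $219.31
Federal tax withheld: $3,655.17 × 0.11 = $402.07
OASDI: $4,308.09 × 0.045 = $193.86
Charitable contribution: $86.79
Total deductions = $243.65 + $409.27 + $219.31 + $402.07 + $193.86 + $86.79 = $1,554.95
Net pay = $4,308.09 − $1,554.95 = $2,753.14

$2,753.14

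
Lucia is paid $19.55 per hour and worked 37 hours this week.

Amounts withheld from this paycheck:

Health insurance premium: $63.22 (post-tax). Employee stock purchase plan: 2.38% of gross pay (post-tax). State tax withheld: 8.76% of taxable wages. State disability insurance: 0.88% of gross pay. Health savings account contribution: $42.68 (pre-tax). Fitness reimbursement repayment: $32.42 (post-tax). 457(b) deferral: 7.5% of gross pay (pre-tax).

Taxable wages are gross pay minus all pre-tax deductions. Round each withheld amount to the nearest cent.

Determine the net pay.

$452.32

Gross pay: 37 × $19.55 = $723.35
457(b) deferral: $723.35 × 0.075 = $54.25
Health savings account contribution: $42.68
Pre-tax total = $54.25 + $42.68 = $96.93
Taxable wages = $723.35 − $96.93 = $626.42
State tax withheld: $626.42 × 0.0876 = $54.87
State disability insurance: $723.35 × 0.0088 = $6.37
Employee stock purchase plan: $723.35 × 0.0238 = $17.22
Health insurance premium: $63.22
Fitness reimbursement repayment: $32.42
Total deductions = $54.25 + $42.68 + $54.87 + $6.37 + $17.22 + $63.22 + $32.42 = $271.03
Net pay = $723.35 − $271.03 = $452.32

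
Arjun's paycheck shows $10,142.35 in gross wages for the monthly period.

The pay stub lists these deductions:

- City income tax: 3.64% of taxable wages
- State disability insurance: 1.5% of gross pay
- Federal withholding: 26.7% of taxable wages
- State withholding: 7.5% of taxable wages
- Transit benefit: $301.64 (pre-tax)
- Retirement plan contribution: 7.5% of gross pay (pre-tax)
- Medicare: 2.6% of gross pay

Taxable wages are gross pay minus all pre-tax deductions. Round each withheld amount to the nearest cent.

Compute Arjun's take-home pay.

Retirement plan contribution: $10,142.35 × 0.075 = $760.68
Transit benefit: $301.64
Pre-tax total = $760.68 + $301.64 = $1,062.32
Taxable wages = $10,142.35 − $1,062.32 = $9,080.03
City income tax: $9,080.03 × 0.0364 = $330.51
Federal withholding: $9,080.03 × 0.267 = $2,424.37
State withholding: $9,080.03 × 0.075 = $681.00
Medicare: $10,142.35 × 0.026 = $263.70
State disability insurance: $10,142.35 × 0.015 = $152.14
Total deductions = $760.68 + $301.64 + $330.51 + $2,424.37 + $681.00 + $263.70 + $152.14 = $4,914.04
Net pay = $10,142.35 − $4,914.04 = $5,228.31

$5,228.31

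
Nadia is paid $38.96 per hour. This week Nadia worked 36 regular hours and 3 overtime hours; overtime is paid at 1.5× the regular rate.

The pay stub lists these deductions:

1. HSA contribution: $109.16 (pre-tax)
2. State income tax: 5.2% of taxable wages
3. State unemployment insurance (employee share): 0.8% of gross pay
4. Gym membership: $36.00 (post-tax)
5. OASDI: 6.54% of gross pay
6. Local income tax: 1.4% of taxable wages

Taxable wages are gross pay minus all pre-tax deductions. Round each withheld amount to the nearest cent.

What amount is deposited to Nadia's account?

Regular pay: 36 × $38.96 = $1402.56
Overtime pay: 3 × $38.96 × 1.5 = $175.32
Gross pay = $1402.56 + $175.32 = $1577.88
HSA contribution: $109.16
Taxable wages = $1577.88 − $109.16 = $1468.72
State income tax: $1468.72 × 0.052 = $76.37
Local income tax: $1468.72 × 0.014 = $20.56
OASDI: $1577.88 × 0.0654 = $103.19
State unemployment insurance (employee share): $1577.88 × 0.008 = $12.62
Gym membership: $36.00
Total deductions = $109.16 + $76.37 + $20.56 + $103.19 + $12.62 + $36.00 = $357.90
Net pay = $1577.88 − $357.90 = $1219.98

$1219.98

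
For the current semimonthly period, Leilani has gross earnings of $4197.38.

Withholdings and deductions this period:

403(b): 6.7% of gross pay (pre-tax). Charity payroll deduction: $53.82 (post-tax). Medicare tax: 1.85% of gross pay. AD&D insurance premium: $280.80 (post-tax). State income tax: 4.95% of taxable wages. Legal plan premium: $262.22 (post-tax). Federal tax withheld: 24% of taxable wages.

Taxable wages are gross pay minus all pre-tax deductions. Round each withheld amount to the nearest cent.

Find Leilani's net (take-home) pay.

$2107.94

403(b): $4197.38 × 0.067 = $281.22
Taxable wages = $4197.38 − $281.22 = $3916.16
Federal tax withheld: $3916.16 × 0.24 = $939.88
State income tax: $3916.16 × 0.0495 = $193.85
Medicare tax: $4197.38 × 0.0185 = $77.65
Charity payroll deduction: $53.82
Legal plan premium: $262.22
AD&D insurance premium: $280.80
Total deductions = $281.22 + $939.88 + $193.85 + $77.65 + $53.82 + $262.22 + $280.80 = $2089.44
Net pay = $4197.38 − $2089.44 = $2107.94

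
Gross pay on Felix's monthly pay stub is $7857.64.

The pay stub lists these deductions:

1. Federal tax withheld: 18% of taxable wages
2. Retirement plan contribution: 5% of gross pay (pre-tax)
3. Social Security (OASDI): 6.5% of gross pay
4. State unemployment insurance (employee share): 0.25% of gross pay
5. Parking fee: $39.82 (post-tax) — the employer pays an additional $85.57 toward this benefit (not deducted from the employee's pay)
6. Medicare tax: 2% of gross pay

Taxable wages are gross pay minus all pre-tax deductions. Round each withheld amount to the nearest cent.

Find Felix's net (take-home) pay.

Retirement plan contribution: $7857.64 × 0.05 = $392.88
Taxable wages = $7857.64 − $392.88 = $7464.76
Federal tax withheld: $7464.76 × 0.18 = $1343.66
Social Security (OASDI): $7857.64 × 0.065 = $510.75
State unemployment insurance (employee share): $7857.64 × 0.0025 = $19.64
Medicare tax: $7857.64 × 0.02 = $157.15
Parking fee: $39.82
(Employer's $85.57 toward parking fee is not withheld from the employee.)
Total deductions = $392.88 + $1343.66 + $510.75 + $19.64 + $157.15 + $39.82 = $2463.90
Net pay = $7857.64 − $2463.90 = $5393.74

$5393.74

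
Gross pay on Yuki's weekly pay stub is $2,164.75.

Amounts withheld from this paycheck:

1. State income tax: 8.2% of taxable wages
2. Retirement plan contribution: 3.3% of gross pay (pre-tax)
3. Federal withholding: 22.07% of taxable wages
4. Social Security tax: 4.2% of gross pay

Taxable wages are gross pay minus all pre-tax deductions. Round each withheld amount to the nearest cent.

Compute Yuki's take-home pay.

Retirement plan contribution: $2,164.75 × 0.033 = $71.44
Taxable wages = $2,164.75 − $71.44 = $2,093.31
Federal withholding: $2,093.31 × 0.2207 = $461.99
State income tax: $2,093.31 × 0.082 = $171.65
Social Security tax: $2,164.75 × 0.042 = $90.92
Total deductions = $71.44 + $461.99 + $171.65 + $90.92 = $796.00
Net pay = $2,164.75 − $796.00 = $1,368.75

$1,368.75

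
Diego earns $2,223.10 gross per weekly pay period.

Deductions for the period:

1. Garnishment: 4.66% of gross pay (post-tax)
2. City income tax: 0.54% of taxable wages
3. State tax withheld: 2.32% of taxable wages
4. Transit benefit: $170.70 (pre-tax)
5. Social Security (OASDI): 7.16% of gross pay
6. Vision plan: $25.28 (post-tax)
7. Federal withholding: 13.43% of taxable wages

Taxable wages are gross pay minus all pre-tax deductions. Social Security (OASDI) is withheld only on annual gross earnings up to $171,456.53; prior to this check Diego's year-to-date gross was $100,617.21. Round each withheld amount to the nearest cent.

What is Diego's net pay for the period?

$1,430.01

Transit benefit: $170.70
Taxable wages = $2,223.10 − $170.70 = $2,052.40
Federal withholding: $2,052.40 × 0.1343 = $275.64
City income tax: $2,052.40 × 0.0054 = $11.08
State tax withheld: $2,052.40 × 0.0232 = $47.62
Social Security (OASDI): cap not yet reached, full $2,223.10 is subject → $2,223.10 × 0.0716 = $159.17
Garnishment: $2,223.10 × 0.0466 = $103.60
Vision plan: $25.28
Total deductions = $170.70 + $275.64 + $11.08 + $47.62 + $159.17 + $103.60 + $25.28 = $793.09
Net pay = $2,223.10 − $793.09 = $1,430.01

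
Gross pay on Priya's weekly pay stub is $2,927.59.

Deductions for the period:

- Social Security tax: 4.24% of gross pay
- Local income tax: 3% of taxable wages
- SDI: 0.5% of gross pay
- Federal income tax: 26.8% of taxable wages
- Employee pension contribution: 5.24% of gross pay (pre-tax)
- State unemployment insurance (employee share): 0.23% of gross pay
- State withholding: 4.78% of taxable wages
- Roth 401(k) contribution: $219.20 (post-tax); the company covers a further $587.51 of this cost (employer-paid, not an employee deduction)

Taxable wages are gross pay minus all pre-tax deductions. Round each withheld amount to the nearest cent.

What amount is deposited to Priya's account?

$1,450.16

Employee pension contribution: $2,927.59 × 0.0524 = $153.41
Taxable wages = $2,927.59 − $153.41 = $2,774.18
State withholding: $2,774.18 × 0.0478 = $132.61
Federal income tax: $2,774.18 × 0.268 = $743.48
Local income tax: $2,774.18 × 0.03 = $83.23
SDI: $2,927.59 × 0.005 = $14.64
State unemployment insurance (employee share): $2,927.59 × 0.0023 = $6.73
Social Security tax: $2,927.59 × 0.0424 = $124.13
Roth 401(k) contribution: $219.20
(Employer's $587.51 toward Roth 401(k) contribution is not withheld from the employee.)
Total deductions = $153.41 + $132.61 + $743.48 + $83.23 + $14.64 + $6.73 + $124.13 + $219.20 = $1,477.43
Net pay = $2,927.59 − $1,477.43 = $1,450.16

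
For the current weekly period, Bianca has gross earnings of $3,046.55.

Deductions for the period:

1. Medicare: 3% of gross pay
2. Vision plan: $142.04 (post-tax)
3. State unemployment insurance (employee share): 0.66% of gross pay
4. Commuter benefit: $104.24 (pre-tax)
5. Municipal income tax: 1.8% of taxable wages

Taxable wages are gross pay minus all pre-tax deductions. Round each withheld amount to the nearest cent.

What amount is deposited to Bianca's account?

Commuter benefit: $104.24
Taxable wages = $3,046.55 − $104.24 = $2,942.31
Municipal income tax: $2,942.31 × 0.018 = $52.96
State unemployment insurance (employee share): $3,046.55 × 0.0066 = $20.11
Medicare: $3,046.55 × 0.03 = $91.40
Vision plan: $142.04
Total deductions = $104.24 + $52.96 + $20.11 + $91.40 + $142.04 = $410.75
Net pay = $3,046.55 − $410.75 = $2,635.80

$2,635.80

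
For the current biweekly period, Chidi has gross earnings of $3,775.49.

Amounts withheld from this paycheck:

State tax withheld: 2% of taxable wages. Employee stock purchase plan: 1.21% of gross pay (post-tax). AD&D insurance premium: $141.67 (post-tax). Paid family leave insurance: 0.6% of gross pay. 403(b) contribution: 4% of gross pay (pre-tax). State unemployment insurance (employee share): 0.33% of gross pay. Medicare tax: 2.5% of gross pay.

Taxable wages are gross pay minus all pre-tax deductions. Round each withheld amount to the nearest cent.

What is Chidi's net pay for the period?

$3,235.13

403(b) contribution: $3,775.49 × 0.04 = $151.02
Taxable wages = $3,775.49 − $151.02 = $3,624.47
State tax withheld: $3,624.47 × 0.02 = $72.49
Medicare tax: $3,775.49 × 0.025 = $94.39
State unemployment insurance (employee share): $3,775.49 × 0.0033 = $12.46
Paid family leave insurance: $3,775.49 × 0.006 = $22.65
Employee stock purchase plan: $3,775.49 × 0.0121 = $45.68
AD&D insurance premium: $141.67
Total deductions = $151.02 + $72.49 + $94.39 + $12.46 + $22.65 + $45.68 + $141.67 = $540.36
Net pay = $3,775.49 − $540.36 = $3,235.13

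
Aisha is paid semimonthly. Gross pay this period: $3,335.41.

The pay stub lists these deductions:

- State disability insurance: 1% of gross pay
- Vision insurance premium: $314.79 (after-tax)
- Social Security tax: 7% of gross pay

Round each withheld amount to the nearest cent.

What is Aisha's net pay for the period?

$2,753.79

Social Security tax: $3,335.41 × 0.07 = $233.48
State disability insurance: $3,335.41 × 0.01 = $33.35
Vision insurance premium: $314.79
Total deductions = $233.48 + $33.35 + $314.79 = $581.62
Net pay = $3,335.41 − $581.62 = $2,753.79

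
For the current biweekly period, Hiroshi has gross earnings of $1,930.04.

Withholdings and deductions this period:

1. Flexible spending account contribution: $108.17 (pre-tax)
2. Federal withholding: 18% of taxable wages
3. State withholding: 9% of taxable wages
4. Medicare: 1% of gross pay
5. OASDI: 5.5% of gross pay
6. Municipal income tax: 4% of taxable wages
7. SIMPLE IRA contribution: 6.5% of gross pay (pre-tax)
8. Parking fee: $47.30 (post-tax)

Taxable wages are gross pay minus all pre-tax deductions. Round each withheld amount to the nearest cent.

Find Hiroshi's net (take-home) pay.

$997.77

Flexible spending account contribution: $108.17
SIMPLE IRA contribution: $1,930.04 × 0.065 = $125.45
Pre-tax total = $108.17 + $125.45 = $233.62
Taxable wages = $1,930.04 − $233.62 = $1,696.42
Municipal income tax: $1,696.42 × 0.04 = $67.86
State withholding: $1,696.42 × 0.09 = $152.68
Federal withholding: $1,696.42 × 0.18 = $305.36
OASDI: $1,930.04 × 0.055 = $106.15
Medicare: $1,930.04 × 0.01 = $19.30
Parking fee: $47.30
Total deductions = $108.17 + $125.45 + $67.86 + $152.68 + $305.36 + $106.15 + $19.30 + $47.30 = $932.27
Net pay = $1,930.04 − $932.27 = $997.77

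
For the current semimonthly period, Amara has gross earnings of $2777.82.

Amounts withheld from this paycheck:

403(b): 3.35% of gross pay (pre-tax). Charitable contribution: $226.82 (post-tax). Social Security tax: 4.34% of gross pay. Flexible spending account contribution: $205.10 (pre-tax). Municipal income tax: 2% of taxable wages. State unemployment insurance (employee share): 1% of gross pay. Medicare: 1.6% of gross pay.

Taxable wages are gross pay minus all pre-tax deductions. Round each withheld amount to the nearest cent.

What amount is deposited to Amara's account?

$2010.46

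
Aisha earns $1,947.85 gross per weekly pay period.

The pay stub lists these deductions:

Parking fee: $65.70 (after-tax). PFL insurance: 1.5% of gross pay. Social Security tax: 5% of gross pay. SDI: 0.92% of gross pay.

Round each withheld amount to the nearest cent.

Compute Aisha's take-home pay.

$1,737.62

SDI: $1,947.85 × 0.0092 = $17.92
PFL insurance: $1,947.85 × 0.015 = $29.22
Social Security tax: $1,947.85 × 0.05 = $97.39
Parking fee: $65.70
Total deductions = $17.92 + $29.22 + $97.39 + $65.70 = $210.23
Net pay = $1,947.85 − $210.23 = $1,737.62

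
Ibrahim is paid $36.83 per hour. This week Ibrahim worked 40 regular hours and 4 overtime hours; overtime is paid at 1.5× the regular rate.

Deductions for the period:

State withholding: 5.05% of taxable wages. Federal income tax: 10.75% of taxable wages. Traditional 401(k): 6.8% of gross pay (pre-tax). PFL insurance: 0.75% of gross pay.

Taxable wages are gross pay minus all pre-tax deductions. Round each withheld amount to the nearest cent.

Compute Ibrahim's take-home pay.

Regular pay: 40 × $36.83 = $1,473.20
Overtime pay: 4 × $36.83 × 1.5 = $220.98
Gross pay = $1,473.20 + $220.98 = $1,694.18
Traditional 401(k): $1,694.18 × 0.068 = $115.20
Taxable wages = $1,694.18 − $115.20 = $1,578.98
State withholding: $1,578.98 × 0.0505 = $79.74
Federal income tax: $1,578.98 × 0.1075 = $169.74
PFL insurance: $1,694.18 × 0.0075 = $12.71
Total deductions = $115.20 + $79.74 + $169.74 + $12.71 = $377.39
Net pay = $1,694.18 − $377.39 = $1,316.79

$1,316.79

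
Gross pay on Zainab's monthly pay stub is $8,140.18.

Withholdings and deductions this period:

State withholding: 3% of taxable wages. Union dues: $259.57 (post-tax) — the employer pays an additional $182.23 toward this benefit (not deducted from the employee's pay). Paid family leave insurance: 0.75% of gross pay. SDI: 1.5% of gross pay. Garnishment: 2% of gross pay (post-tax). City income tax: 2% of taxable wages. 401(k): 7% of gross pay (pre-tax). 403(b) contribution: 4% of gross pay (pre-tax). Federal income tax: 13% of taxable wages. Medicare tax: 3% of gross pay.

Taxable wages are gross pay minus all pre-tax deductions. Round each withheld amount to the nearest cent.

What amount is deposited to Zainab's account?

401(k): $8,140.18 × 0.07 = $569.81
403(b) contribution: $8,140.18 × 0.04 = $325.61
Pre-tax total = $569.81 + $325.61 = $895.42
Taxable wages = $8,140.18 − $895.42 = $7,244.76
State withholding: $7,244.76 × 0.03 = $217.34
Federal income tax: $7,244.76 × 0.13 = $941.82
City income tax: $7,244.76 × 0.02 = $144.90
SDI: $8,140.18 × 0.015 = $122.10
Paid family leave insurance: $8,140.18 × 0.0075 = $61.05
Medicare tax: $8,140.18 × 0.03 = $244.21
Garnishment: $8,140.18 × 0.02 = $162.80
Union dues: $259.57
(Employer's $182.23 toward union dues is not withheld from the employee.)
Total deductions = $569.81 + $325.61 + $217.34 + $941.82 + $144.90 + $122.10 + $61.05 + $244.21 + $162.80 + $259.57 = $3,049.21
Net pay = $8,140.18 − $3,049.21 = $5,090.97

$5,090.97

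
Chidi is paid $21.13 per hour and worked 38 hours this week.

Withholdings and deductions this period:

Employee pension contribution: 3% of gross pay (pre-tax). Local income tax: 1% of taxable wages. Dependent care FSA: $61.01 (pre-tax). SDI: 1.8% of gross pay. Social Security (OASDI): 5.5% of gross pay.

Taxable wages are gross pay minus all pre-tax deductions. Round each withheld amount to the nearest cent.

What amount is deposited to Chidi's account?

Gross pay: 38 × $21.13 = $802.94
Dependent care FSA: $61.01
Employee pension contribution: $802.94 × 0.03 = $24.09
Pre-tax total = $61.01 + $24.09 = $85.10
Taxable wages = $802.94 − $85.10 = $717.84
Local income tax: $717.84 × 0.01 = $7.18
Social Security (OASDI): $802.94 × 0.055 = $44.16
SDI: $802.94 × 0.018 = $14.45
Total deductions = $61.01 + $24.09 + $7.18 + $44.16 + $14.45 = $150.89
Net pay = $802.94 − $150.89 = $652.05

$652.05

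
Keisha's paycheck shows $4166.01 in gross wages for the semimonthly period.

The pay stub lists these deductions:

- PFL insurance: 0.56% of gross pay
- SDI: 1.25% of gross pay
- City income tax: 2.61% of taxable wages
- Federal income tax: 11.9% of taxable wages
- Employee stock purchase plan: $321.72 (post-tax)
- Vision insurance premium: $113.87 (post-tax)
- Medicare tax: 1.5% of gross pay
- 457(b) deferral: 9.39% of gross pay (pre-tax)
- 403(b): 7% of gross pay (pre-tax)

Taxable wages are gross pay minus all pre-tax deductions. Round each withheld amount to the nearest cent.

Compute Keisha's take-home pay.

403(b): $4166.01 × 0.07 = $291.62
457(b) deferral: $4166.01 × 0.0939 = $391.19
Pre-tax total = $291.62 + $391.19 = $682.81
Taxable wages = $4166.01 − $682.81 = $3483.20
Federal income tax: $3483.20 × 0.119 = $414.50
City income tax: $3483.20 × 0.0261 = $90.91
SDI: $4166.01 × 0.0125 = $52.08
PFL insurance: $4166.01 × 0.0056 = $23.33
Medicare tax: $4166.01 × 0.015 = $62.49
Vision insurance premium: $113.87
Employee stock purchase plan: $321.72
Total deductions = $291.62 + $391.19 + $414.50 + $90.91 + $52.08 + $23.33 + $62.49 + $113.87 + $321.72 = $1761.71
Net pay = $4166.01 − $1761.71 = $2404.30

$2404.30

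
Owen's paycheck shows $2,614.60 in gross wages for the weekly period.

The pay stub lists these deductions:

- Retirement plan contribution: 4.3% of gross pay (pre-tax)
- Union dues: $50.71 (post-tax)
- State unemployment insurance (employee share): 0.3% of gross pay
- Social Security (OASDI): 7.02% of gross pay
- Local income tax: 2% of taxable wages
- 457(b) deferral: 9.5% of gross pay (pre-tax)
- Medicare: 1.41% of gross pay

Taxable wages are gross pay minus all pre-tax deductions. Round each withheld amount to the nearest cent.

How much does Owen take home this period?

$1,929.74

457(b) deferral: $2,614.60 × 0.095 = $248.39
Retirement plan contribution: $2,614.60 × 0.043 = $112.43
Pre-tax total = $248.39 + $112.43 = $360.82
Taxable wages = $2,614.60 − $360.82 = $2,253.78
Local income tax: $2,253.78 × 0.02 = $45.08
Medicare: $2,614.60 × 0.0141 = $36.87
Social Security (OASDI): $2,614.60 × 0.0702 = $183.54
State unemployment insurance (employee share): $2,614.60 × 0.003 = $7.84
Union dues: $50.71
Total deductions = $248.39 + $112.43 + $45.08 + $36.87 + $183.54 + $7.84 + $50.71 = $684.86
Net pay = $2,614.60 − $684.86 = $1,929.74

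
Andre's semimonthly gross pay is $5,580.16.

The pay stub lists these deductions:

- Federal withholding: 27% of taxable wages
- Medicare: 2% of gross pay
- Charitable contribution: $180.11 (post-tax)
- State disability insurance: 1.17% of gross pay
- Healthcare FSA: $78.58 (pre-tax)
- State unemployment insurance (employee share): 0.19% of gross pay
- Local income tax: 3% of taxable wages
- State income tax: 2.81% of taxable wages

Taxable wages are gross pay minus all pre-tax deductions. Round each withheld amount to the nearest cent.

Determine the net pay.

$3,328.91

Healthcare FSA: $78.58
Taxable wages = $5,580.16 − $78.58 = $5,501.58
State income tax: $5,501.58 × 0.0281 = $154.59
Federal withholding: $5,501.58 × 0.27 = $1,485.43
Local income tax: $5,501.58 × 0.03 = $165.05
State disability insurance: $5,580.16 × 0.0117 = $65.29
Medicare: $5,580.16 × 0.02 = $111.60
State unemployment insurance (employee share): $5,580.16 × 0.0019 = $10.60
Charitable contribution: $180.11
Total deductions = $78.58 + $154.59 + $1,485.43 + $165.05 + $65.29 + $111.60 + $10.60 + $180.11 = $2,251.25
Net pay = $5,580.16 − $2,251.25 = $3,328.91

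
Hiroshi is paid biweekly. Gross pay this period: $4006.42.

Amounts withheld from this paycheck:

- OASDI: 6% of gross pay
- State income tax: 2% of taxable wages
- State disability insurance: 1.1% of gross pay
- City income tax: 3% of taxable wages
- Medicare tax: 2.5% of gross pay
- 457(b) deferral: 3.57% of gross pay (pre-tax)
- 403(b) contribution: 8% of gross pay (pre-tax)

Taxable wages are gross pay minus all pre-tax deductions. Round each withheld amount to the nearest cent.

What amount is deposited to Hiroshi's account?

$2981.11

403(b) contribution: $4006.42 × 0.08 = $320.51
457(b) deferral: $4006.42 × 0.0357 = $143.03
Pre-tax total = $320.51 + $143.03 = $463.54
Taxable wages = $4006.42 − $463.54 = $3542.88
State income tax: $3542.88 × 0.02 = $70.86
City income tax: $3542.88 × 0.03 = $106.29
OASDI: $4006.42 × 0.06 = $240.39
Medicare tax: $4006.42 × 0.025 = $100.16
State disability insurance: $4006.42 × 0.011 = $44.07
Total deductions = $320.51 + $143.03 + $70.86 + $106.29 + $240.39 + $100.16 + $44.07 = $1025.31
Net pay = $4006.42 − $1025.31 = $2981.11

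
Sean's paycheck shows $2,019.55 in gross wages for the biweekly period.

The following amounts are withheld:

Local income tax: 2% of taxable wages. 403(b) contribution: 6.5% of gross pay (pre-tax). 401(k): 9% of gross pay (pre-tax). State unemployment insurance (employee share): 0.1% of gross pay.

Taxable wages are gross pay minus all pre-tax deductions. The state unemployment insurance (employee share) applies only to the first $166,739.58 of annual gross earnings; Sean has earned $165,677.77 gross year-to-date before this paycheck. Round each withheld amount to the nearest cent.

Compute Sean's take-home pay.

$1,671.33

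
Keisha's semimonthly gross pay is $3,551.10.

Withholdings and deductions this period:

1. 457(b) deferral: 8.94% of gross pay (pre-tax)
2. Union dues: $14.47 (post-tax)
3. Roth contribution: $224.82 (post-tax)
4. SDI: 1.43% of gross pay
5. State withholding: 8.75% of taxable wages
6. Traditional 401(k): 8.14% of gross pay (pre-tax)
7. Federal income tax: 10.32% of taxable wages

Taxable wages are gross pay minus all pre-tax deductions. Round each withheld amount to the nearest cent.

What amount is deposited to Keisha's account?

457(b) deferral: $3,551.10 × 0.0894 = $317.47
Traditional 401(k): $3,551.10 × 0.0814 = $289.06
Pre-tax total = $317.47 + $289.06 = $606.53
Taxable wages = $3,551.10 − $606.53 = $2,944.57
Federal income tax: $2,944.57 × 0.1032 = $303.88
State withholding: $2,944.57 × 0.0875 = $257.65
SDI: $3,551.10 × 0.0143 = $50.78
Union dues: $14.47
Roth contribution: $224.82
Total deductions = $317.47 + $289.06 + $303.88 + $257.65 + $50.78 + $14.47 + $224.82 = $1,458.13
Net pay = $3,551.10 − $1,458.13 = $2,092.97

$2,092.97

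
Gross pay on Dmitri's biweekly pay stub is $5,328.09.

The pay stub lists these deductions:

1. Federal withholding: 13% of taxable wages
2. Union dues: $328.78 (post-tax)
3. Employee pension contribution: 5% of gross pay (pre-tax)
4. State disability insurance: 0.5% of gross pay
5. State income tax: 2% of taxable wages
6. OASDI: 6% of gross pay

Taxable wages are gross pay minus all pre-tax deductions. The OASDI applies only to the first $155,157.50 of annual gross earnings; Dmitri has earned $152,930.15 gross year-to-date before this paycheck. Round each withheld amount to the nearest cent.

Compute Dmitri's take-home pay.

$3,813.38

Employee pension contribution: $5,328.09 × 0.05 = $266.40
Taxable wages = $5,328.09 − $266.40 = $5,061.69
Federal withholding: $5,061.69 × 0.13 = $658.02
State income tax: $5,061.69 × 0.02 = $101.23
OASDI: only $155,157.50 − $152,930.15 = $2,227.35 of this check is subject → $2,227.35 × 0.06 = $133.64
State disability insurance: $5,328.09 × 0.005 = $26.64
Union dues: $328.78
Total deductions = $266.40 + $658.02 + $101.23 + $133.64 + $26.64 + $328.78 = $1,514.71
Net pay = $5,328.09 − $1,514.71 = $3,813.38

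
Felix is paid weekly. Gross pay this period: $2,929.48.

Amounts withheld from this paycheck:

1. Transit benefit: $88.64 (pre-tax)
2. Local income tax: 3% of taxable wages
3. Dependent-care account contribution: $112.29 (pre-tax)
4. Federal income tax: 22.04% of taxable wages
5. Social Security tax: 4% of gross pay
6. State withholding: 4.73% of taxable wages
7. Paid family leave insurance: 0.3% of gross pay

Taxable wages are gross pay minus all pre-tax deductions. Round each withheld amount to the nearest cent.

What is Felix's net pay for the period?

$1,790.29

Dependent-care account contribution: $112.29
Transit benefit: $88.64
Pre-tax total = $112.29 + $88.64 = $200.93
Taxable wages = $2,929.48 − $200.93 = $2,728.55
State withholding: $2,728.55 × 0.0473 = $129.06
Local income tax: $2,728.55 × 0.03 = $81.86
Federal income tax: $2,728.55 × 0.2204 = $601.37
Paid family leave insurance: $2,929.48 × 0.003 = $8.79
Social Security tax: $2,929.48 × 0.04 = $117.18
Total deductions = $112.29 + $88.64 + $129.06 + $81.86 + $601.37 + $8.79 + $117.18 = $1,139.19
Net pay = $2,929.48 − $1,139.19 = $1,790.29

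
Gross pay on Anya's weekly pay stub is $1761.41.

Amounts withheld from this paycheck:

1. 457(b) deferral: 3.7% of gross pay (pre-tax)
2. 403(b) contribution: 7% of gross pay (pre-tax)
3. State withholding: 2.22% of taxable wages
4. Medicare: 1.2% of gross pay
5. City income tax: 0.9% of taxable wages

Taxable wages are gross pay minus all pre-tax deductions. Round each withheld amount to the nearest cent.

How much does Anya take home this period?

403(b) contribution: $1761.41 × 0.07 = $123.30
457(b) deferral: $1761.41 × 0.037 = $65.17
Pre-tax total = $123.30 + $65.17 = $188.47
Taxable wages = $1761.41 − $188.47 = $1572.94
City income tax: $1572.94 × 0.009 = $14.16
State withholding: $1572.94 × 0.0222 = $34.92
Medicare: $1761.41 × 0.012 = $21.14
Total deductions = $123.30 + $65.17 + $14.16 + $34.92 + $21.14 = $258.69
Net pay = $1761.41 − $258.69 = $1502.72

$1502.72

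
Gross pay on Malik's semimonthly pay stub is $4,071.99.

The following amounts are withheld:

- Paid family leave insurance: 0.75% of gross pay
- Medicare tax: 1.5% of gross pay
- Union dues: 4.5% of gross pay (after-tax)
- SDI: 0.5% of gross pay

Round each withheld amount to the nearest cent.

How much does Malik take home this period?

$3,776.77

SDI: $4,071.99 × 0.005 = $20.36
Medicare tax: $4,071.99 × 0.015 = $61.08
Paid family leave insurance: $4,071.99 × 0.0075 = $30.54
Union dues: $4,071.99 × 0.045 = $183.24
Total deductions = $20.36 + $61.08 + $30.54 + $183.24 = $295.22
Net pay = $4,071.99 − $295.22 = $3,776.77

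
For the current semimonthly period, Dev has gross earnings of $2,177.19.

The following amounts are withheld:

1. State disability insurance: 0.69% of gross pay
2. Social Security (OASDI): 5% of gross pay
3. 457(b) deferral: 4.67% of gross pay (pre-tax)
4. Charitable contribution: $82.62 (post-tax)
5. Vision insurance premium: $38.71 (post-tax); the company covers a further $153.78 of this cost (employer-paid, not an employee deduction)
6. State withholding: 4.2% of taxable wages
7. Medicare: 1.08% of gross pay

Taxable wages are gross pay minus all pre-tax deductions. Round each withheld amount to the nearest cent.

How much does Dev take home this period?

457(b) deferral: $2,177.19 × 0.0467 = $101.67
Taxable wages = $2,177.19 − $101.67 = $2,075.52
State withholding: $2,075.52 × 0.042 = $87.17
State disability insurance: $2,177.19 × 0.0069 = $15.02
Medicare: $2,177.19 × 0.0108 = $23.51
Social Security (OASDI): $2,177.19 × 0.05 = $108.86
Charitable contribution: $82.62
Vision insurance premium: $38.71
(Employer's $153.78 toward vision insurance premium is not withheld from the employee.)
Total deductions = $101.67 + $87.17 + $15.02 + $23.51 + $108.86 + $82.62 + $38.71 = $457.56
Net pay = $2,177.19 − $457.56 = $1,719.63

$1,719.63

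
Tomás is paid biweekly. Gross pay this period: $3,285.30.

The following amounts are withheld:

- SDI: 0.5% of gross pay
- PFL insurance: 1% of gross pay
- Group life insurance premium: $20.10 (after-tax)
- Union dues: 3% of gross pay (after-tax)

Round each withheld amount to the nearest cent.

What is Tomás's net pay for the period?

$3,117.36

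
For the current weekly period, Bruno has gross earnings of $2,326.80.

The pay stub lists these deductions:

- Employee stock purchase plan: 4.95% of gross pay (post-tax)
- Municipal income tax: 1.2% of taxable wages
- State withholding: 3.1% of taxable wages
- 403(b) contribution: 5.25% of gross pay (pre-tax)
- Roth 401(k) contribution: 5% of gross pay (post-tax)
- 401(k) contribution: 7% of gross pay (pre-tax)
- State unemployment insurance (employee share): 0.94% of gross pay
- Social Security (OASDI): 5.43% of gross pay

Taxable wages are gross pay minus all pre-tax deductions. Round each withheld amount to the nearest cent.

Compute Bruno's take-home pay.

401(k) contribution: $2,326.80 × 0.07 = $162.88
403(b) contribution: $2,326.80 × 0.0525 = $122.16
Pre-tax total = $162.88 + $122.16 = $285.04
Taxable wages = $2,326.80 − $285.04 = $2,041.76
State withholding: $2,041.76 × 0.031 = $63.29
Municipal income tax: $2,041.76 × 0.012 = $24.50
Social Security (OASDI): $2,326.80 × 0.0543 = $126.35
State unemployment insurance (employee share): $2,326.80 × 0.0094 = $21.87
Roth 401(k) contribution: $2,326.80 × 0.05 = $116.34
Employee stock purchase plan: $2,326.80 × 0.0495 = $115.18
Total deductions = $162.88 + $122.16 + $63.29 + $24.50 + $126.35 + $21.87 + $116.34 + $115.18 = $752.57
Net pay = $2,326.80 − $752.57 = $1,574.23

$1,574.23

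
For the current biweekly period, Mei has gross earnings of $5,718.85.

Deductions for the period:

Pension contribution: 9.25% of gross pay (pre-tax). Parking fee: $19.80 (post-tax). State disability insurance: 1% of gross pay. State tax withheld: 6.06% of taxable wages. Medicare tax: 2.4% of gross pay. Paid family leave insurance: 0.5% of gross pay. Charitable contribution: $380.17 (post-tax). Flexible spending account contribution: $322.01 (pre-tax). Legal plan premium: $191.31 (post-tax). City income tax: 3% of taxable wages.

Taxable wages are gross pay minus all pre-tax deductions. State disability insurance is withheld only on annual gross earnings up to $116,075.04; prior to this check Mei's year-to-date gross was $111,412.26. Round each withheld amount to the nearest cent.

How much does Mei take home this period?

Pension contribution: $5,718.85 × 0.0925 = $528.99
Flexible spending account contribution: $322.01
Pre-tax total = $528.99 + $322.01 = $851.00
Taxable wages = $5,718.85 − $851.00 = $4,867.85
State tax withheld: $4,867.85 × 0.0606 = $294.99
City income tax: $4,867.85 × 0.03 = $146.04
Paid family leave insurance: $5,718.85 × 0.005 = $28.59
State disability insurance: only $116,075.04 − $111,412.26 = $4,662.78 of this check is subject → $4,662.78 × 0.01 = $46.63
Medicare tax: $5,718.85 × 0.024 = $137.25
Parking fee: $19.80
Legal plan premium: $191.31
Charitable contribution: $380.17
Total deductions = $528.99 + $322.01 + $294.99 + $146.04 + $28.59 + $46.63 + $137.25 + $19.80 + $191.31 + $380.17 = $2,095.78
Net pay = $5,718.85 − $2,095.78 = $3,623.07

$3,623.07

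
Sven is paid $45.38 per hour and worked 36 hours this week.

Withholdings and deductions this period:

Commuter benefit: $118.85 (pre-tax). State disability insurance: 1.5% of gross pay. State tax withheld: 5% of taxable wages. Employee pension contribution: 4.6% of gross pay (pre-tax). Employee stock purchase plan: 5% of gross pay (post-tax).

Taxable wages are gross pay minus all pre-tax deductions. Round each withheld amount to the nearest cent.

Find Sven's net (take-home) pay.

Gross pay: 36 × $45.38 = $1,633.68
Employee pension contribution: $1,633.68 × 0.046 = $75.15
Commuter benefit: $118.85
Pre-tax total = $75.15 + $118.85 = $194.00
Taxable wages = $1,633.68 − $194.00 = $1,439.68
State tax withheld: $1,439.68 × 0.05 = $71.98
State disability insurance: $1,633.68 × 0.015 = $24.51
Employee stock purchase plan: $1,633.68 × 0.05 = $81.68
Total deductions = $75.15 + $118.85 + $71.98 + $24.51 + $81.68 = $372.17
Net pay = $1,633.68 − $372.17 = $1,261.51

$1,261.51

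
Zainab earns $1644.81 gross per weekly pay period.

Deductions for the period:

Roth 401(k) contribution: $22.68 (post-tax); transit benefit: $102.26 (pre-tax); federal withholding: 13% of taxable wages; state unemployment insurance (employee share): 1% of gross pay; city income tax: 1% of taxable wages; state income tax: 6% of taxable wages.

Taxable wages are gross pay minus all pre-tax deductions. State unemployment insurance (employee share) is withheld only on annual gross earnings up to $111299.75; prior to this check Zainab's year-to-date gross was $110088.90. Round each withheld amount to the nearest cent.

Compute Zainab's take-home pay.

$1199.25

Transit benefit: $102.26
Taxable wages = $1644.81 − $102.26 = $1542.55
State income tax: $1542.55 × 0.06 = $92.55
Federal withholding: $1542.55 × 0.13 = $200.53
City income tax: $1542.55 × 0.01 = $15.43
State unemployment insurance (employee share): only $111299.75 − $110088.90 = $1210.85 of this check is subject → $1210.85 × 0.01 = $12.11
Roth 401(k) contribution: $22.68
Total deductions = $102.26 + $92.55 + $200.53 + $15.43 + $12.11 + $22.68 = $445.56
Net pay = $1644.81 − $445.56 = $1199.25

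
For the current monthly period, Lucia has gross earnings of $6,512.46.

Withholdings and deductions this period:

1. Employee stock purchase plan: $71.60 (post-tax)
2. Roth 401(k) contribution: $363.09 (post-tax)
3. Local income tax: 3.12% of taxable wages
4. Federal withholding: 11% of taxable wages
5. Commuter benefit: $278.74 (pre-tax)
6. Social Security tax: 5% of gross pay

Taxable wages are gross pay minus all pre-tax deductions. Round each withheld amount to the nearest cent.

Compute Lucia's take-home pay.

$4,593.21

Commuter benefit: $278.74
Taxable wages = $6,512.46 − $278.74 = $6,233.72
Local income tax: $6,233.72 × 0.0312 = $194.49
Federal withholding: $6,233.72 × 0.11 = $685.71
Social Security tax: $6,512.46 × 0.05 = $325.62
Roth 401(k) contribution: $363.09
Employee stock purchase plan: $71.60
Total deductions = $278.74 + $194.49 + $685.71 + $325.62 + $363.09 + $71.60 = $1,919.25
Net pay = $6,512.46 − $1,919.25 = $4,593.21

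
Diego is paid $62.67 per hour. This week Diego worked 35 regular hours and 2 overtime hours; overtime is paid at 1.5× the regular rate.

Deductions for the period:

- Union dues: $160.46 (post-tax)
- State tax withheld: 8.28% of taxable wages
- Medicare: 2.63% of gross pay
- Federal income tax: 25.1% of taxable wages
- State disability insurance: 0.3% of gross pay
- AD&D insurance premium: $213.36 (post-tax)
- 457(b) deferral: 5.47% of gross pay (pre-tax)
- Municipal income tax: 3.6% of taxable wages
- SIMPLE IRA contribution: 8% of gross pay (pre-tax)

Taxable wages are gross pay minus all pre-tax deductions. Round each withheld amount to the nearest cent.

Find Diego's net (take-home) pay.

$855.05

Regular pay: 35 × $62.67 = $2193.45
Overtime pay: 2 × $62.67 × 1.5 = $188.01
Gross pay = $2193.45 + $188.01 = $2381.46
457(b) deferral: $2381.46 × 0.0547 = $130.27
SIMPLE IRA contribution: $2381.46 × 0.08 = $190.52
Pre-tax total = $130.27 + $190.52 = $320.79
Taxable wages = $2381.46 − $320.79 = $2060.67
Municipal income tax: $2060.67 × 0.036 = $74.18
State tax withheld: $2060.67 × 0.0828 = $170.62
Federal income tax: $2060.67 × 0.251 = $517.23
Medicare: $2381.46 × 0.0263 = $62.63
State disability insurance: $2381.46 × 0.003 = $7.14
Union dues: $160.46
AD&D insurance premium: $213.36
Total deductions = $130.27 + $190.52 + $74.18 + $170.62 + $517.23 + $62.63 + $7.14 + $160.46 + $213.36 = $1526.41
Net pay = $2381.46 − $1526.41 = $855.05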